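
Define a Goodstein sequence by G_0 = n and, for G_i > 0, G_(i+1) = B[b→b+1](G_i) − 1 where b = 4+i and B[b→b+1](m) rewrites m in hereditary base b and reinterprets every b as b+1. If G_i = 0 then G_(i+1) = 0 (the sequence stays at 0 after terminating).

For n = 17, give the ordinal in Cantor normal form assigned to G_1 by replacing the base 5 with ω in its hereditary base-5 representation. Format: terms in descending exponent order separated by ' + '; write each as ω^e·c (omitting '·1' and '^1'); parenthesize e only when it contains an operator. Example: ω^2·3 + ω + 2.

17 —HB4→ 4^2 + 1 —bump→ 5^2 + 1 = 26 —(−1)→ 25
25 —HB5→ 5^2 —bump→ 6^2 = 36 —(−1)→ 35

ω^2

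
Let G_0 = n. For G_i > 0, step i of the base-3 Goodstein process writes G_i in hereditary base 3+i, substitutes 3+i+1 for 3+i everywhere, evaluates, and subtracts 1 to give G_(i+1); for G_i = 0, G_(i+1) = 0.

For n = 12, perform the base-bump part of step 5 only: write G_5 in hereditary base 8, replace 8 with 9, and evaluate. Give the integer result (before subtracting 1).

70

i=0: 12 = 3^2 + 3 (b=3); 3→4: 4^2 + 4 = 20; 20−1 = 19
i=1: 19 = 4^2 + 3 (b=4); 4→5: 5^2 + 3 = 28; 28−1 = 27
i=2: 27 = 5^2 + 2 (b=5); 5→6: 6^2 + 2 = 38; 38−1 = 37
i=3: 37 = 6^2 + 1 (b=6); 6→7: 7^2 + 1 = 50; 50−1 = 49
i=4: 49 = 7^2 (b=7); 7→8: 8^2 = 64; 64−1 = 63
i=5: 63 = 7·8 + 7 (b=8); 8→9: 7·9 + 7 = 70; 70−1 = 69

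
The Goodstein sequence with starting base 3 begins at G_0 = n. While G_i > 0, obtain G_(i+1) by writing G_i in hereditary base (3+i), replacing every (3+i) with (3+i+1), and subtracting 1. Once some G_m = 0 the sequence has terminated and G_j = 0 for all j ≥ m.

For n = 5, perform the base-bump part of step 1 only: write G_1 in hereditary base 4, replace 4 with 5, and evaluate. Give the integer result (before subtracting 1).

6

step 0: 5 = 3 + 2; sub 4 for 3: 4 + 2; = 6; G_1 = 6−1 = 5
step 1: 5 = 4 + 1; sub 5 for 4: 5 + 1; = 6; G_2 = 6−1 = 5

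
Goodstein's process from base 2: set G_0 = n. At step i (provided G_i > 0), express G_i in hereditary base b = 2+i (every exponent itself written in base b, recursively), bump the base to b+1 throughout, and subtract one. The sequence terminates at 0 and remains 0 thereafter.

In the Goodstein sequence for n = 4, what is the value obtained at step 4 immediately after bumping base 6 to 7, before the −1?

110

base 2: 4 = 2^2; at 3: 3^3 = 27; next = 26
base 3: 26 = 2·3^2 + 2·3 + 2; at 4: 2·4^2 + 2·4 + 2 = 42; next = 41
base 4: 41 = 2·4^2 + 2·4 + 1; at 5: 2·5^2 + 2·5 + 1 = 61; next = 60
base 5: 60 = 2·5^2 + 2·5; at 6: 2·6^2 + 2·6 = 84; next = 83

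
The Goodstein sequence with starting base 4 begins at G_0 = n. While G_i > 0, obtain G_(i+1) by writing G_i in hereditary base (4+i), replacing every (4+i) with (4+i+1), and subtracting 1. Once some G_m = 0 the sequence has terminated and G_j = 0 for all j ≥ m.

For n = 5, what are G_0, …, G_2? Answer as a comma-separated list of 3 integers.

G_0 = 5. HB_4(5) = 4 + 1. Bump = 6. G_1 = 5.
G_1 = 5. HB_5(5) = 5. Bump = 6. G_2 = 5.

5, 5, 5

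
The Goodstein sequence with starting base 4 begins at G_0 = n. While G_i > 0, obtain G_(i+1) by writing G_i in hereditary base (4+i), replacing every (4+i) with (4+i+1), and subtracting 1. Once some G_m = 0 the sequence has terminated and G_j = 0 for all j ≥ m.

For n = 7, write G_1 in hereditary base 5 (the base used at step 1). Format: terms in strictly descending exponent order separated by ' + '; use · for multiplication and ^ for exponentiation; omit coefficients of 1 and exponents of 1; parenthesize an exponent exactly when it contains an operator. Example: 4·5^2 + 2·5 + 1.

5 + 2

base 4: 7 = 4 + 3; at 5: 5 + 3 = 8; next = 7
base 5: 7 = 5 + 2; at 6: 6 + 2 = 8; next = 7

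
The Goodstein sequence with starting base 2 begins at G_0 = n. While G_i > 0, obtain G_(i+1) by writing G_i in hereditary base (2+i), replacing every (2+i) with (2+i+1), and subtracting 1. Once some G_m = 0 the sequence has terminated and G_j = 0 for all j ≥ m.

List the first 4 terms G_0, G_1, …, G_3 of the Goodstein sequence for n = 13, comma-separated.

base 2: 13 = 2^(2 + 1) + 2^2 + 1; at 3: 3^(3 + 1) + 3^3 + 1 = 109; next = 108
base 3: 108 = 3^(3 + 1) + 3^3; at 4: 4^(4 + 1) + 4^4 = 1280; next = 1279
base 4: 1279 = 4^(4 + 1) + 3·4^3 + 3·4^2 + 3·4 + 3; at 5: 5^(5 + 1) + 3·5^3 + 3·5^2 + 3·5 + 3 = 16093; next = 16092

13, 108, 1279, 16092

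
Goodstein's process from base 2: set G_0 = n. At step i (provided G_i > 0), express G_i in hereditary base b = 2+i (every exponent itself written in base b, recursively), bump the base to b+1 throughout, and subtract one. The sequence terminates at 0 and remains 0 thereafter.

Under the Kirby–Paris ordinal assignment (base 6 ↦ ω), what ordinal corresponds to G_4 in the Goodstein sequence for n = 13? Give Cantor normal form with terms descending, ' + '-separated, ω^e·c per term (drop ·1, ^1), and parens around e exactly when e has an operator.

ω^(ω + 1) + ω^3·3 + ω^2·3 + ω·3 + 1

i=0: 13 = 2^(2 + 1) + 2^2 + 1 (b=2); 2→3: 3^(3 + 1) + 3^3 + 1 = 109; 109−1 = 108
i=1: 108 = 3^(3 + 1) + 3^3 (b=3); 3→4: 4^(4 + 1) + 4^4 = 1280; 1280−1 = 1279
i=2: 1279 = 4^(4 + 1) + 3·4^3 + 3·4^2 + 3·4 + 3 (b=4); 4→5: 5^(5 + 1) + 3·5^3 + 3·5^2 + 3·5 + 3 = 16093; 16093−1 = 16092
i=3: 16092 = 5^(5 + 1) + 3·5^3 + 3·5^2 + 3·5 + 2 (b=5); 5→6: 6^(6 + 1) + 3·6^3 + 3·6^2 + 3·6 + 2 = 280712; 280712−1 = 280711
i=4: 280711 = 6^(6 + 1) + 3·6^3 + 3·6^2 + 3·6 + 1 (b=6); 6→7: 7^(7 + 1) + 3·7^3 + 3·7^2 + 3·7 + 1 = 5765999; 5765999−1 = 5765998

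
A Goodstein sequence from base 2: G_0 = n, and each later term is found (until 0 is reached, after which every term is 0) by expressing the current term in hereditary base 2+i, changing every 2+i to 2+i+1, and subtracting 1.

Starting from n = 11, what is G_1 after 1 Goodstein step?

G_0=11  [base 2] 2^(2 + 1) + 2 + 1  →[2↦3]→  3^(3 + 1) + 3 + 1 = 85  −1 ⇒ G_1=84
G_1=84  [base 3] 3^(3 + 1) + 3  →[3↦4]→  4^(4 + 1) + 4 = 1028  −1 ⇒ G_2=1027

84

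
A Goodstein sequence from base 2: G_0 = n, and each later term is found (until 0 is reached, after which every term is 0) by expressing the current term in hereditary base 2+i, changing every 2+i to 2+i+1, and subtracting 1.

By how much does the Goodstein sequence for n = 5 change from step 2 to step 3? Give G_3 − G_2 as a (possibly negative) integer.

212

G_0=5  [base 2] 2^2 + 1  →[2↦3]→  3^3 + 1 = 28  −1 ⇒ G_1=27
G_1=27  [base 3] 3^3  →[3↦4]→  4^4 = 256  −1 ⇒ G_2=255
G_2=255  [base 4] 3·4^3 + 3·4^2 + 3·4 + 3  →[4↦5]→  3·5^3 + 3·5^2 + 3·5 + 3 = 468  −1 ⇒ G_3=467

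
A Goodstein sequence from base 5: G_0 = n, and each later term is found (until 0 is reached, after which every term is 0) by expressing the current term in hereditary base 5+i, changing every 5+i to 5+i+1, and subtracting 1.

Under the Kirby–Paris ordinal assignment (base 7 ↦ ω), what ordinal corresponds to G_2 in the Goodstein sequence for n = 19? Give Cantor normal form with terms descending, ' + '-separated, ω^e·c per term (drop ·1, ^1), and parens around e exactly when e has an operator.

(0) 19|_5 = 3·5 + 4 ↦ 3·6 + 4|_6 = 22 ⇒ 21
(1) 21|_6 = 3·6 + 3 ↦ 3·7 + 3|_7 = 24 ⇒ 23

ω·3 + 2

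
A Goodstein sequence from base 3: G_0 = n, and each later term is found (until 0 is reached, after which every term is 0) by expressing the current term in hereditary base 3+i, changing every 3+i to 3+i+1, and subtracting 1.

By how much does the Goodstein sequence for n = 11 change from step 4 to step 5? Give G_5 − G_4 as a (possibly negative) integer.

(0) 11|_3 = 3^2 + 2 ↦ 4^2 + 2|_4 = 18 ⇒ 17
(1) 17|_4 = 4^2 + 1 ↦ 5^2 + 1|_5 = 26 ⇒ 25
(2) 25|_5 = 5^2 ↦ 6^2|_6 = 36 ⇒ 35
(3) 35|_6 = 5·6 + 5 ↦ 5·7 + 5|_7 = 40 ⇒ 39
(4) 39|_7 = 5·7 + 4 ↦ 5·8 + 4|_8 = 44 ⇒ 43

4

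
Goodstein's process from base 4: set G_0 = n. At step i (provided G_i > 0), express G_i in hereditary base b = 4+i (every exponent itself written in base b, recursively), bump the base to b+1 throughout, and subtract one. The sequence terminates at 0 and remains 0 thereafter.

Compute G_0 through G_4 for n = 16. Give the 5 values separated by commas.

[0] 16 ≡ 4^2 (base 4). Lift 5: 25. −1: 24.
[1] 24 ≡ 4·5 + 4 (base 5). Lift 6: 28. −1: 27.
[2] 27 ≡ 4·6 + 3 (base 6). Lift 7: 31. −1: 30.
[3] 30 ≡ 4·7 + 2 (base 7). Lift 8: 34. −1: 33.

16, 24, 27, 30, 33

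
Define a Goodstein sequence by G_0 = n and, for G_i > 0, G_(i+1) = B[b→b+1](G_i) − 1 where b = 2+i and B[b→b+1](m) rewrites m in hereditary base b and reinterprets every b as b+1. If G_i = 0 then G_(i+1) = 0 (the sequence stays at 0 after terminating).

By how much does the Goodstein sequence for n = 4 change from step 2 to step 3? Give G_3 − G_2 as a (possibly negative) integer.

19

G_0 = 4. HB_2(4) = 2^2. Bump = 27. G_1 = 26.
G_1 = 26. HB_3(26) = 2·3^2 + 2·3 + 2. Bump = 42. G_2 = 41.
G_2 = 41. HB_4(41) = 2·4^2 + 2·4 + 1. Bump = 61. G_3 = 60.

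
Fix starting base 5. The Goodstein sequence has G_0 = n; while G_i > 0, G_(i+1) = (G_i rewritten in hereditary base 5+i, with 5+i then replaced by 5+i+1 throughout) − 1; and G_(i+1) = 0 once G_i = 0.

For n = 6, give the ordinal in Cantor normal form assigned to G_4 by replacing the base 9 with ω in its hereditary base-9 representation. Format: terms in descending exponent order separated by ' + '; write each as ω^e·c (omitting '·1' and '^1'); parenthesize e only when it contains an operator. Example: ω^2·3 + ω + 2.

4

[0] 6 ≡ 5 + 1 (base 5). Lift 6: 7. −1: 6.
[1] 6 ≡ 6 (base 6). Lift 7: 7. −1: 6.
[2] 6 ≡ 6 (base 7). Lift 8: 6. −1: 5.
[3] 5 ≡ 5 (base 8). Lift 9: 5. −1: 4.
[4] 4 ≡ 4 (base 9). Lift 10: 4. −1: 3.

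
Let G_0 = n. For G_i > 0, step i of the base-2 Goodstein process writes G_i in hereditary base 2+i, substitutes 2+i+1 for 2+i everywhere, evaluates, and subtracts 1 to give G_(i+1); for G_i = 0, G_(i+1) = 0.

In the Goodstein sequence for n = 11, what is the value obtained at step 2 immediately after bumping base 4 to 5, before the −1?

step 0: 11 = 2^(2 + 1) + 2 + 1; sub 3 for 2: 3^(3 + 1) + 3 + 1; = 85; G_1 = 85−1 = 84
step 1: 84 = 3^(3 + 1) + 3; sub 4 for 3: 4^(4 + 1) + 4; = 1028; G_2 = 1028−1 = 1027
step 2: 1027 = 4^(4 + 1) + 3; sub 5 for 4: 5^(5 + 1) + 3; = 15628; G_3 = 15628−1 = 15627

15628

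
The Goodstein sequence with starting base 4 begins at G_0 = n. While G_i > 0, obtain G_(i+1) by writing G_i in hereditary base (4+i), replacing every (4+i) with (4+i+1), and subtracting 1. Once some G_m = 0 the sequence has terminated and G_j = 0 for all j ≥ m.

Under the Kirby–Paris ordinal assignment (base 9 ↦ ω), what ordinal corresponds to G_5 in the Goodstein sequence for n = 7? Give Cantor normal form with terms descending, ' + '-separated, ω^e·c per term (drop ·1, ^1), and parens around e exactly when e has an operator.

step 0: 7 = 4 + 3; sub 5 for 4: 5 + 3; = 8; G_1 = 8−1 = 7
step 1: 7 = 5 + 2; sub 6 for 5: 6 + 2; = 8; G_2 = 8−1 = 7
step 2: 7 = 6 + 1; sub 7 for 6: 7 + 1; = 8; G_3 = 8−1 = 7
step 3: 7 = 7; sub 8 for 7: 8; = 8; G_4 = 8−1 = 7
step 4: 7 = 7; sub 9 for 8: 7; = 7; G_5 = 7−1 = 6
step 5: 6 = 6; sub 10 for 9: 6; = 6; G_6 = 6−1 = 5

6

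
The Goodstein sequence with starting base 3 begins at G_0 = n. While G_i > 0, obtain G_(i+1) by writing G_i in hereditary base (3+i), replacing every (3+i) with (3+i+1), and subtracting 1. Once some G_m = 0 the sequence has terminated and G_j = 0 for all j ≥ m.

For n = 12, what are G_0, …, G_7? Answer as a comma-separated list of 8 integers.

12, 19, 27, 37, 49, 63, 69, 75

[0] 12 ≡ 3^2 + 3 (base 3). Lift 4: 20. −1: 19.
[1] 19 ≡ 4^2 + 3 (base 4). Lift 5: 28. −1: 27.
[2] 27 ≡ 5^2 + 2 (base 5). Lift 6: 38. −1: 37.
[3] 37 ≡ 6^2 + 1 (base 6). Lift 7: 50. −1: 49.
[4] 49 ≡ 7^2 (base 7). Lift 8: 64. −1: 63.
[5] 63 ≡ 7·8 + 7 (base 8). Lift 9: 70. −1: 69.
[6] 69 ≡ 7·9 + 6 (base 9). Lift 10: 76. −1: 75.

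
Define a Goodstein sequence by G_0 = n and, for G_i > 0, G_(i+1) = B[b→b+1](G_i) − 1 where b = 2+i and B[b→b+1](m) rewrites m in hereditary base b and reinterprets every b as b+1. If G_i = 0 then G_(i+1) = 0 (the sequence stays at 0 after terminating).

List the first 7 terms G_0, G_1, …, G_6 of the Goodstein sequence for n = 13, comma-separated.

base 2: 13 = 2^(2 + 1) + 2^2 + 1; at 3: 3^(3 + 1) + 3^3 + 1 = 109; next = 108
base 3: 108 = 3^(3 + 1) + 3^3; at 4: 4^(4 + 1) + 4^4 = 1280; next = 1279
base 4: 1279 = 4^(4 + 1) + 3·4^3 + 3·4^2 + 3·4 + 3; at 5: 5^(5 + 1) + 3·5^3 + 3·5^2 + 3·5 + 3 = 16093; next = 16092
base 5: 16092 = 5^(5 + 1) + 3·5^3 + 3·5^2 + 3·5 + 2; at 6: 6^(6 + 1) + 3·6^3 + 3·6^2 + 3·6 + 2 = 280712; next = 280711
base 6: 280711 = 6^(6 + 1) + 3·6^3 + 3·6^2 + 3·6 + 1; at 7: 7^(7 + 1) + 3·7^3 + 3·7^2 + 3·7 + 1 = 5765999; next = 5765998
base 7: 5765998 = 7^(7 + 1) + 3·7^3 + 3·7^2 + 3·7; at 8: 8^(8 + 1) + 3·8^3 + 3·8^2 + 3·8 = 134219480; next = 134219479

13, 108, 1279, 16092, 280711, 5765998, 134219479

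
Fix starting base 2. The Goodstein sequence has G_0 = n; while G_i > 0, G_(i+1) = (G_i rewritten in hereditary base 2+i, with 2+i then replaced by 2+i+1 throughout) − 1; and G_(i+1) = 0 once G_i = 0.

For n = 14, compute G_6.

134404971

G_0=14  [base 2] 2^(2 + 1) + 2^2 + 2  →[2↦3]→  3^(3 + 1) + 3^3 + 3 = 111  −1 ⇒ G_1=110
G_1=110  [base 3] 3^(3 + 1) + 3^3 + 2  →[3↦4]→  4^(4 + 1) + 4^4 + 2 = 1282  −1 ⇒ G_2=1281
G_2=1281  [base 4] 4^(4 + 1) + 4^4 + 1  →[4↦5]→  5^(5 + 1) + 5^5 + 1 = 18751  −1 ⇒ G_3=18750
G_3=18750  [base 5] 5^(5 + 1) + 5^5  →[5↦6]→  6^(6 + 1) + 6^6 = 326592  −1 ⇒ G_4=326591
G_4=326591  [base 6] 6^(6 + 1) + 5·6^5 + 5·6^4 + 5·6^3 + 5·6^2 + 5·6 + 5  →[6↦7]→  7^(7 + 1) + 5·7^5 + 5·7^4 + 5·7^3 + 5·7^2 + 5·7 + 5 = 5862841  −1 ⇒ G_5=5862840
G_5=5862840  [base 7] 7^(7 + 1) + 5·7^5 + 5·7^4 + 5·7^3 + 5·7^2 + 5·7 + 4  →[7↦8]→  8^(8 + 1) + 5·8^5 + 5·8^4 + 5·8^3 + 5·8^2 + 5·8 + 4 = 134404972  −1 ⇒ G_6=134404971
G_6=134404971  [base 8] 8^(8 + 1) + 5·8^5 + 5·8^4 + 5·8^3 + 5·8^2 + 5·8 + 3  →[8↦9]→  9^(9 + 1) + 5·9^5 + 5·9^4 + 5·9^3 + 5·9^2 + 5·9 + 3 = 3487116549  −1 ⇒ G_7=3487116548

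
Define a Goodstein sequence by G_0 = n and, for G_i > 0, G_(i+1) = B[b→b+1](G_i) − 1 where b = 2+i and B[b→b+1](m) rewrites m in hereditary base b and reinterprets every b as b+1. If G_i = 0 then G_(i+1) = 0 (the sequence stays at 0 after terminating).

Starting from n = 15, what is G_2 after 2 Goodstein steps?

1283

15 —HB2→ 2^(2 + 1) + 2^2 + 2 + 1 —bump→ 3^(3 + 1) + 3^3 + 3 + 1 = 112 —(−1)→ 111
111 —HB3→ 3^(3 + 1) + 3^3 + 3 —bump→ 4^(4 + 1) + 4^4 + 4 = 1284 —(−1)→ 1283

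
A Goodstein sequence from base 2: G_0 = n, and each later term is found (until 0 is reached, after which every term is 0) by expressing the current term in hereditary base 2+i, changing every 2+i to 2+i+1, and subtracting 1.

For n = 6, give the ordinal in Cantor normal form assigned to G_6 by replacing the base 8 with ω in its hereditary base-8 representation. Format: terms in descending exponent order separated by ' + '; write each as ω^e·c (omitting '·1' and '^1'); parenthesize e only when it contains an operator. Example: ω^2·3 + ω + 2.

ω^5·5 + ω^4·5 + ω^3·5 + ω^2·5 + ω·5 + 3

(0) 6|_2 = 2^2 + 2 ↦ 3^3 + 3|_3 = 30 ⇒ 29
(1) 29|_3 = 3^3 + 2 ↦ 4^4 + 2|_4 = 258 ⇒ 257
(2) 257|_4 = 4^4 + 1 ↦ 5^5 + 1|_5 = 3126 ⇒ 3125
(3) 3125|_5 = 5^5 ↦ 6^6|_6 = 46656 ⇒ 46655
(4) 46655|_6 = 5·6^5 + 5·6^4 + 5·6^3 + 5·6^2 + 5·6 + 5 ↦ 5·7^5 + 5·7^4 + 5·7^3 + 5·7^2 + 5·7 + 5|_7 = 98040 ⇒ 98039
(5) 98039|_7 = 5·7^5 + 5·7^4 + 5·7^3 + 5·7^2 + 5·7 + 4 ↦ 5·8^5 + 5·8^4 + 5·8^3 + 5·8^2 + 5·8 + 4|_8 = 187244 ⇒ 187243
(6) 187243|_8 = 5·8^5 + 5·8^4 + 5·8^3 + 5·8^2 + 5·8 + 3 ↦ 5·9^5 + 5·9^4 + 5·9^3 + 5·9^2 + 5·9 + 3|_9 = 332148 ⇒ 332147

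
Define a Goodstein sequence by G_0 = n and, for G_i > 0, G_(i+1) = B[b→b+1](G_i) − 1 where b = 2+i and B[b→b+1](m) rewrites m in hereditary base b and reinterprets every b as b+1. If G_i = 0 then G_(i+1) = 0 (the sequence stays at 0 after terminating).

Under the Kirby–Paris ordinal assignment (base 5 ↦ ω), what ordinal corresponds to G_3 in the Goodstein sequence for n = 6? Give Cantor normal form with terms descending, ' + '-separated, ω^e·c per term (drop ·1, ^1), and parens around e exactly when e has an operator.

ω^ω

base 2: 6 = 2^2 + 2; at 3: 3^3 + 3 = 30; next = 29
base 3: 29 = 3^3 + 2; at 4: 4^4 + 2 = 258; next = 257
base 4: 257 = 4^4 + 1; at 5: 5^5 + 1 = 3126; next = 3125
base 5: 3125 = 5^5; at 6: 6^6 = 46656; next = 46655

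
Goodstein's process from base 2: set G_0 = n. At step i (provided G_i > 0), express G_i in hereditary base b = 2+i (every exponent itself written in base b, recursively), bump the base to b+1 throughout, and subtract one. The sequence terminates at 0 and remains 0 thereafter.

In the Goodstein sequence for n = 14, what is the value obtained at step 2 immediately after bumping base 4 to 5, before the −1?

18751

base 2: 14 = 2^(2 + 1) + 2^2 + 2; at 3: 3^(3 + 1) + 3^3 + 3 = 111; next = 110
base 3: 110 = 3^(3 + 1) + 3^3 + 2; at 4: 4^(4 + 1) + 4^4 + 2 = 1282; next = 1281
base 4: 1281 = 4^(4 + 1) + 4^4 + 1; at 5: 5^(5 + 1) + 5^5 + 1 = 18751; next = 18750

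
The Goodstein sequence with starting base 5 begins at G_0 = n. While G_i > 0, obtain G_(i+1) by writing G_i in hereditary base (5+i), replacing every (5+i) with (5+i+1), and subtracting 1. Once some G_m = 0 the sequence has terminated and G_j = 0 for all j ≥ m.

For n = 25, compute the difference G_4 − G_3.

base 5: 25 = 5^2; at 6: 6^2 = 36; next = 35
base 6: 35 = 5·6 + 5; at 7: 5·7 + 5 = 40; next = 39
base 7: 39 = 5·7 + 4; at 8: 5·8 + 4 = 44; next = 43
base 8: 43 = 5·8 + 3; at 9: 5·9 + 3 = 48; next = 47

4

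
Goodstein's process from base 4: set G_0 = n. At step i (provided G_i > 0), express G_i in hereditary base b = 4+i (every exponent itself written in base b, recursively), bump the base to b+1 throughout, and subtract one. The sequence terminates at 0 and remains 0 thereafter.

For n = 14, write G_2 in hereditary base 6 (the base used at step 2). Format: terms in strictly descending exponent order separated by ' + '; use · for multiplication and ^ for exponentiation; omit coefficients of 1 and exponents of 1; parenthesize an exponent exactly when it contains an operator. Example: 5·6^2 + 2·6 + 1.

3·6

i=0: 14 = 3·4 + 2 (b=4); 4→5: 3·5 + 2 = 17; 17−1 = 16
i=1: 16 = 3·5 + 1 (b=5); 5→6: 3·6 + 1 = 19; 19−1 = 18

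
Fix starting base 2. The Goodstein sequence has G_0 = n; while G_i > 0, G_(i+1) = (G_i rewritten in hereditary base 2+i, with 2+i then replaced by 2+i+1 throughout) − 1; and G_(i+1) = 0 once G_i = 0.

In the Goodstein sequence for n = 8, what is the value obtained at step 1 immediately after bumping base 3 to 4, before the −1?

step 0: 8 = 2^(2 + 1); sub 3 for 2: 3^(3 + 1); = 81; G_1 = 81−1 = 80
step 1: 80 = 2·3^3 + 2·3^2 + 2·3 + 2; sub 4 for 3: 2·4^4 + 2·4^2 + 2·4 + 2; = 554; G_2 = 554−1 = 553

554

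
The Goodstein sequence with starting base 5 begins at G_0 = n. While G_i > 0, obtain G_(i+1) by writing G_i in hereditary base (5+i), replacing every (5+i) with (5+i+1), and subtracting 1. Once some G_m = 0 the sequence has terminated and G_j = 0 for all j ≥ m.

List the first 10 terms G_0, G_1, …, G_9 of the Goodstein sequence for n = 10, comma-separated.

step 0: 10 = 2·5; sub 6 for 5: 2·6; = 12; G_1 = 12−1 = 11
step 1: 11 = 6 + 5; sub 7 for 6: 7 + 5; = 12; G_2 = 12−1 = 11
step 2: 11 = 7 + 4; sub 8 for 7: 8 + 4; = 12; G_3 = 12−1 = 11
step 3: 11 = 8 + 3; sub 9 for 8: 9 + 3; = 12; G_4 = 12−1 = 11
step 4: 11 = 9 + 2; sub 10 for 9: 10 + 2; = 12; G_5 = 12−1 = 11
step 5: 11 = 10 + 1; sub 11 for 10: 11 + 1; = 12; G_6 = 12−1 = 11
step 6: 11 = 11; sub 12 for 11: 12; = 12; G_7 = 12−1 = 11
step 7: 11 = 11; sub 13 for 12: 11; = 11; G_8 = 11−1 = 10
step 8: 10 = 10; sub 14 for 13: 10; = 10; G_9 = 10−1 = 9

10, 11, 11, 11, 11, 11, 11, 11, 10, 9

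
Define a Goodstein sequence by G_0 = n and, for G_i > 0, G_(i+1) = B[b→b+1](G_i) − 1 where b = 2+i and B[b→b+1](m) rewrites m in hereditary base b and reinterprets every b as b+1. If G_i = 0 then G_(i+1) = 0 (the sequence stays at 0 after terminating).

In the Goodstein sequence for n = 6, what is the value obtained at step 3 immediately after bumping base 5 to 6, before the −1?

i=0: 6 = 2^2 + 2 (b=2); 2→3: 3^3 + 3 = 30; 30−1 = 29
i=1: 29 = 3^3 + 2 (b=3); 3→4: 4^4 + 2 = 258; 258−1 = 257
i=2: 257 = 4^4 + 1 (b=4); 4→5: 5^5 + 1 = 3126; 3126−1 = 3125
i=3: 3125 = 5^5 (b=5); 5→6: 6^6 = 46656; 46656−1 = 46655

46656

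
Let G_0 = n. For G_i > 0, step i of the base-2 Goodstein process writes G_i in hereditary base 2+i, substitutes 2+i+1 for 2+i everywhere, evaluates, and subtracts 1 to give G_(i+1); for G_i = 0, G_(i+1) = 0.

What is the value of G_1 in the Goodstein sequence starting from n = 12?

107

G_0 = 12. HB_2(12) = 2^(2 + 1) + 2^2. Bump = 108. G_1 = 107.
G_1 = 107. HB_3(107) = 3^(3 + 1) + 2·3^2 + 2·3 + 2. Bump = 1066. G_2 = 1065.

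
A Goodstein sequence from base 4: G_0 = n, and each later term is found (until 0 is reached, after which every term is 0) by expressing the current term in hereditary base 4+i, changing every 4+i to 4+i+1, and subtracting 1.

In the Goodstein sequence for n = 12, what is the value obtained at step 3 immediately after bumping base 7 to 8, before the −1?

18

step 0: 12 = 3·4; sub 5 for 4: 3·5; = 15; G_1 = 15−1 = 14
step 1: 14 = 2·5 + 4; sub 6 for 5: 2·6 + 4; = 16; G_2 = 16−1 = 15
step 2: 15 = 2·6 + 3; sub 7 for 6: 2·7 + 3; = 17; G_3 = 17−1 = 16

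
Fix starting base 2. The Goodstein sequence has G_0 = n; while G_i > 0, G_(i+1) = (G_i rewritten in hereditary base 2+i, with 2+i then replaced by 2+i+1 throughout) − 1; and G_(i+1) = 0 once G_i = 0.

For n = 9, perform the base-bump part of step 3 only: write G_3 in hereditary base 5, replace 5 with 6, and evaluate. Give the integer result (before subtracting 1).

140744

(0) 9|_2 = 2^(2 + 1) + 1 ↦ 3^(3 + 1) + 1|_3 = 82 ⇒ 81
(1) 81|_3 = 3^(3 + 1) ↦ 4^(4 + 1)|_4 = 1024 ⇒ 1023
(2) 1023|_4 = 3·4^4 + 3·4^3 + 3·4^2 + 3·4 + 3 ↦ 3·5^5 + 3·5^3 + 3·5^2 + 3·5 + 3|_5 = 9843 ⇒ 9842
(3) 9842|_5 = 3·5^5 + 3·5^3 + 3·5^2 + 3·5 + 2 ↦ 3·6^6 + 3·6^3 + 3·6^2 + 3·6 + 2|_6 = 140744 ⇒ 140743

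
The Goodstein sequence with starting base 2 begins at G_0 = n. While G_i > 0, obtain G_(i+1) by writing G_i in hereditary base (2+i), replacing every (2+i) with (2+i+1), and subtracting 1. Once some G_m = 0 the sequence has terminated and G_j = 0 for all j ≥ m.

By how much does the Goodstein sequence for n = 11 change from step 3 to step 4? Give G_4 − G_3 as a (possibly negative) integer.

(0) 11|_2 = 2^(2 + 1) + 2 + 1 ↦ 3^(3 + 1) + 3 + 1|_3 = 85 ⇒ 84
(1) 84|_3 = 3^(3 + 1) + 3 ↦ 4^(4 + 1) + 4|_4 = 1028 ⇒ 1027
(2) 1027|_4 = 4^(4 + 1) + 3 ↦ 5^(5 + 1) + 3|_5 = 15628 ⇒ 15627
(3) 15627|_5 = 5^(5 + 1) + 2 ↦ 6^(6 + 1) + 2|_6 = 279938 ⇒ 279937

264310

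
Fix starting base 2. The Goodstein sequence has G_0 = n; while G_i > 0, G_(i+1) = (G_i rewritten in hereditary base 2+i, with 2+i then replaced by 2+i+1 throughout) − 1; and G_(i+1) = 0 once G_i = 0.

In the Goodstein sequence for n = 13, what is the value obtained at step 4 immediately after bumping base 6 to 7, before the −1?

5765999

base 2: 13 = 2^(2 + 1) + 2^2 + 1; at 3: 3^(3 + 1) + 3^3 + 1 = 109; next = 108
base 3: 108 = 3^(3 + 1) + 3^3; at 4: 4^(4 + 1) + 4^4 = 1280; next = 1279
base 4: 1279 = 4^(4 + 1) + 3·4^3 + 3·4^2 + 3·4 + 3; at 5: 5^(5 + 1) + 3·5^3 + 3·5^2 + 3·5 + 3 = 16093; next = 16092
base 5: 16092 = 5^(5 + 1) + 3·5^3 + 3·5^2 + 3·5 + 2; at 6: 6^(6 + 1) + 3·6^3 + 3·6^2 + 3·6 + 2 = 280712; next = 280711
base 6: 280711 = 6^(6 + 1) + 3·6^3 + 3·6^2 + 3·6 + 1; at 7: 7^(7 + 1) + 3·7^3 + 3·7^2 + 3·7 + 1 = 5765999; next = 5765998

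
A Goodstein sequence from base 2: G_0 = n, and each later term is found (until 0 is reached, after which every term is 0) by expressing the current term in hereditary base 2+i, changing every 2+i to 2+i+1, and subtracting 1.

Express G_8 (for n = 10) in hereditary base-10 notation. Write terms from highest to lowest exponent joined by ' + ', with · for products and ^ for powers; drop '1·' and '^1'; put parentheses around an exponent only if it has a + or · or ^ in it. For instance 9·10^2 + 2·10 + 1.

(0) 10|_2 = 2^(2 + 1) + 2 ↦ 3^(3 + 1) + 3|_3 = 84 ⇒ 83
(1) 83|_3 = 3^(3 + 1) + 2 ↦ 4^(4 + 1) + 2|_4 = 1026 ⇒ 1025
(2) 1025|_4 = 4^(4 + 1) + 1 ↦ 5^(5 + 1) + 1|_5 = 15626 ⇒ 15625
(3) 15625|_5 = 5^(5 + 1) ↦ 6^(6 + 1)|_6 = 279936 ⇒ 279935
(4) 279935|_6 = 5·6^6 + 5·6^5 + 5·6^4 + 5·6^3 + 5·6^2 + 5·6 + 5 ↦ 5·7^7 + 5·7^5 + 5·7^4 + 5·7^3 + 5·7^2 + 5·7 + 5|_7 = 4215755 ⇒ 4215754
(5) 4215754|_7 = 5·7^7 + 5·7^5 + 5·7^4 + 5·7^3 + 5·7^2 + 5·7 + 4 ↦ 5·8^8 + 5·8^5 + 5·8^4 + 5·8^3 + 5·8^2 + 5·8 + 4|_8 = 84073324 ⇒ 84073323
(6) 84073323|_8 = 5·8^8 + 5·8^5 + 5·8^4 + 5·8^3 + 5·8^2 + 5·8 + 3 ↦ 5·9^9 + 5·9^5 + 5·9^4 + 5·9^3 + 5·9^2 + 5·9 + 3|_9 = 1937434593 ⇒ 1937434592
(7) 1937434592|_9 = 5·9^9 + 5·9^5 + 5·9^4 + 5·9^3 + 5·9^2 + 5·9 + 2 ↦ 5·10^10 + 5·10^5 + 5·10^4 + 5·10^3 + 5·10^2 + 5·10 + 2|_10 = 50000555552 ⇒ 50000555551

5·10^10 + 5·10^5 + 5·10^4 + 5·10^3 + 5·10^2 + 5·10 + 1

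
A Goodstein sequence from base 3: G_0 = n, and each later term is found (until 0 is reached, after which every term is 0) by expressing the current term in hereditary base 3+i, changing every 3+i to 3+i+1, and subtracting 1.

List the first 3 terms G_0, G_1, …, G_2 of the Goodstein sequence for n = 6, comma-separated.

6, 7, 7

step 0: 6 = 2·3; sub 4 for 3: 2·4; = 8; G_1 = 8−1 = 7
step 1: 7 = 4 + 3; sub 5 for 4: 5 + 3; = 8; G_2 = 8−1 = 7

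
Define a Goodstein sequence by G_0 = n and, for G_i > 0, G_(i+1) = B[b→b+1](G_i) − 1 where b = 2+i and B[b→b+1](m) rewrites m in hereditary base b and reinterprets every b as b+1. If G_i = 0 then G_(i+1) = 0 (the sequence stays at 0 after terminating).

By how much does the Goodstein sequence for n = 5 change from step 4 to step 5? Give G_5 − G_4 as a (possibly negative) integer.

422

step 0: 5 = 2^2 + 1; sub 3 for 2: 3^3 + 1; = 28; G_1 = 28−1 = 27
step 1: 27 = 3^3; sub 4 for 3: 4^4; = 256; G_2 = 256−1 = 255
step 2: 255 = 3·4^3 + 3·4^2 + 3·4 + 3; sub 5 for 4: 3·5^3 + 3·5^2 + 3·5 + 3; = 468; G_3 = 468−1 = 467
step 3: 467 = 3·5^3 + 3·5^2 + 3·5 + 2; sub 6 for 5: 3·6^3 + 3·6^2 + 3·6 + 2; = 776; G_4 = 776−1 = 775
step 4: 775 = 3·6^3 + 3·6^2 + 3·6 + 1; sub 7 for 6: 3·7^3 + 3·7^2 + 3·7 + 1; = 1198; G_5 = 1198−1 = 1197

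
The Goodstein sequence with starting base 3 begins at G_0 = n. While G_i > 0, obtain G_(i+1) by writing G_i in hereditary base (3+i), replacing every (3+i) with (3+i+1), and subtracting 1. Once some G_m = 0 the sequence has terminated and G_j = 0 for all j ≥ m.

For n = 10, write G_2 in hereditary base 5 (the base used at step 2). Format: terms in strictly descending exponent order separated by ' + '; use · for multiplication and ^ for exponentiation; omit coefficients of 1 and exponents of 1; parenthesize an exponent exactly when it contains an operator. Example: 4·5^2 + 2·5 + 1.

4·5 + 4

10 —HB3→ 3^2 + 1 —bump→ 4^2 + 1 = 17 —(−1)→ 16
16 —HB4→ 4^2 —bump→ 5^2 = 25 —(−1)→ 24
24 —HB5→ 4·5 + 4 —bump→ 4·6 + 4 = 28 —(−1)→ 27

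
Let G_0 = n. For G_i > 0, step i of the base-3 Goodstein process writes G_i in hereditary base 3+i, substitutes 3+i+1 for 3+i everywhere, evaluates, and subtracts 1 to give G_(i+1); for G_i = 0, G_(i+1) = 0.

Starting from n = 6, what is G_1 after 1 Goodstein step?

7

G_0 = 6. HB_3(6) = 2·3. Bump = 8. G_1 = 7.
G_1 = 7. HB_4(7) = 4 + 3. Bump = 8. G_2 = 7.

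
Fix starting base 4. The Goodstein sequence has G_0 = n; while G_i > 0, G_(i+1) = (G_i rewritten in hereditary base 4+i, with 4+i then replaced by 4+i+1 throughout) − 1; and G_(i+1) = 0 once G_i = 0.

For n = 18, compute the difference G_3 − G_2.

12

i=0: 18 = 4^2 + 2 (b=4); 4→5: 5^2 + 2 = 27; 27−1 = 26
i=1: 26 = 5^2 + 1 (b=5); 5→6: 6^2 + 1 = 37; 37−1 = 36
i=2: 36 = 6^2 (b=6); 6→7: 7^2 = 49; 49−1 = 48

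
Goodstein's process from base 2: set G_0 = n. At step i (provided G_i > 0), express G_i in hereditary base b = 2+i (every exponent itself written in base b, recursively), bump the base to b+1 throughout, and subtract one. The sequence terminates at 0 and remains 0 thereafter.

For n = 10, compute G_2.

G_0=10  [base 2] 2^(2 + 1) + 2  →[2↦3]→  3^(3 + 1) + 3 = 84  −1 ⇒ G_1=83
G_1=83  [base 3] 3^(3 + 1) + 2  →[3↦4]→  4^(4 + 1) + 2 = 1026  −1 ⇒ G_2=1025

1025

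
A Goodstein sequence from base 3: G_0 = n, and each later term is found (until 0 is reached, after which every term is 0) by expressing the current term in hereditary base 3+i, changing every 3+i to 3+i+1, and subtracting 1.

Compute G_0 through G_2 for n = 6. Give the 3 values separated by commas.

6, 7, 7

[0] 6 ≡ 2·3 (base 3). Lift 4: 8. −1: 7.
[1] 7 ≡ 4 + 3 (base 4). Lift 5: 8. −1: 7.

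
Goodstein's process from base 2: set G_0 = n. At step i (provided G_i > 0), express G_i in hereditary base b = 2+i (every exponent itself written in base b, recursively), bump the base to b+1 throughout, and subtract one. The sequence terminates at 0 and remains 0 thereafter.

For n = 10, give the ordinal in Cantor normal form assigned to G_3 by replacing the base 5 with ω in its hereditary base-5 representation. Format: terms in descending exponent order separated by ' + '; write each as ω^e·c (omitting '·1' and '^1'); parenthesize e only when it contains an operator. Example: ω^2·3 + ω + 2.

ω^(ω + 1)

(0) 10|_2 = 2^(2 + 1) + 2 ↦ 3^(3 + 1) + 3|_3 = 84 ⇒ 83
(1) 83|_3 = 3^(3 + 1) + 2 ↦ 4^(4 + 1) + 2|_4 = 1026 ⇒ 1025
(2) 1025|_4 = 4^(4 + 1) + 1 ↦ 5^(5 + 1) + 1|_5 = 15626 ⇒ 15625
(3) 15625|_5 = 5^(5 + 1) ↦ 6^(6 + 1)|_6 = 279936 ⇒ 279935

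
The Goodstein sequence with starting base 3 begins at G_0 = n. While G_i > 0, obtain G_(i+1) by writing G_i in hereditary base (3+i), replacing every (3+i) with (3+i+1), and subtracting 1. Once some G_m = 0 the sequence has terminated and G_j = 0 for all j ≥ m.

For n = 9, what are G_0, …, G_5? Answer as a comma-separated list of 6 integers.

step 0: 9 = 3^2; sub 4 for 3: 4^2; = 16; G_1 = 16−1 = 15
step 1: 15 = 3·4 + 3; sub 5 for 4: 3·5 + 3; = 18; G_2 = 18−1 = 17
step 2: 17 = 3·5 + 2; sub 6 for 5: 3·6 + 2; = 20; G_3 = 20−1 = 19
step 3: 19 = 3·6 + 1; sub 7 for 6: 3·7 + 1; = 22; G_4 = 22−1 = 21
step 4: 21 = 3·7; sub 8 for 7: 3·8; = 24; G_5 = 24−1 = 23

9, 15, 17, 19, 21, 23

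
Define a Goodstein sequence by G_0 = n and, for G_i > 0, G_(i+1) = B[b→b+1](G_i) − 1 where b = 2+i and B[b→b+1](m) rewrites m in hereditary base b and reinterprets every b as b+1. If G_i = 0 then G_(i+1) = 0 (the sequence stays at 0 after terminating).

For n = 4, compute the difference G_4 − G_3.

23

i=0: 4 = 2^2 (b=2); 2→3: 3^3 = 27; 27−1 = 26
i=1: 26 = 2·3^2 + 2·3 + 2 (b=3); 3→4: 2·4^2 + 2·4 + 2 = 42; 42−1 = 41
i=2: 41 = 2·4^2 + 2·4 + 1 (b=4); 4→5: 2·5^2 + 2·5 + 1 = 61; 61−1 = 60
i=3: 60 = 2·5^2 + 2·5 (b=5); 5→6: 2·6^2 + 2·6 = 84; 84−1 = 83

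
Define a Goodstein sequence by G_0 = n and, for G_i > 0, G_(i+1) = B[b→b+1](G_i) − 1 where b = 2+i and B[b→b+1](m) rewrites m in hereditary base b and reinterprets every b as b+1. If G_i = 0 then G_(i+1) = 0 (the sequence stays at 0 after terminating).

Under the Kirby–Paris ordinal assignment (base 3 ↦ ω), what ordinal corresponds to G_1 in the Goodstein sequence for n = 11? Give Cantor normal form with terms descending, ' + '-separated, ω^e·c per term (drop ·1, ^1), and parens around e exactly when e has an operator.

ω^(ω + 1) + ω

G_0 = 11. HB_2(11) = 2^(2 + 1) + 2 + 1. Bump = 85. G_1 = 84.
G_1 = 84. HB_3(84) = 3^(3 + 1) + 3. Bump = 1028. G_2 = 1027.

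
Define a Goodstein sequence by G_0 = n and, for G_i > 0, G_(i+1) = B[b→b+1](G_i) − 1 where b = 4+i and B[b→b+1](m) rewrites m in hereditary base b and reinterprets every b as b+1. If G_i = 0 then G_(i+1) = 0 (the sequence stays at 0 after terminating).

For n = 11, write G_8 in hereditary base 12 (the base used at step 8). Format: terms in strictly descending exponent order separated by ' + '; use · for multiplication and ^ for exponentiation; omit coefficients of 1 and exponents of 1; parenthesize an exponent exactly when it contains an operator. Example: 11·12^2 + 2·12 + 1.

i=0: 11 = 2·4 + 3 (b=4); 4→5: 2·5 + 3 = 13; 13−1 = 12
i=1: 12 = 2·5 + 2 (b=5); 5→6: 2·6 + 2 = 14; 14−1 = 13
i=2: 13 = 2·6 + 1 (b=6); 6→7: 2·7 + 1 = 15; 15−1 = 14
i=3: 14 = 2·7 (b=7); 7→8: 2·8 = 16; 16−1 = 15
i=4: 15 = 8 + 7 (b=8); 8→9: 9 + 7 = 16; 16−1 = 15
i=5: 15 = 9 + 6 (b=9); 9→10: 10 + 6 = 16; 16−1 = 15
i=6: 15 = 10 + 5 (b=10); 10→11: 11 + 5 = 16; 16−1 = 15
i=7: 15 = 11 + 4 (b=11); 11→12: 12 + 4 = 16; 16−1 = 15
i=8: 15 = 12 + 3 (b=12); 12→13: 13 + 3 = 16; 16−1 = 15

12 + 3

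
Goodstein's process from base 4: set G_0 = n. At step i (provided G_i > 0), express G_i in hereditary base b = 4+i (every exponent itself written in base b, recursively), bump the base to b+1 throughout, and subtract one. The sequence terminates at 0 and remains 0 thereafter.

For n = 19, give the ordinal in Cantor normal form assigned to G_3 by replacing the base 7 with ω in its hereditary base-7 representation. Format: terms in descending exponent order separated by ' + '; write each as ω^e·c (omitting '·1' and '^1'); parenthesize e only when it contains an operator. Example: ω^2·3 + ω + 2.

ω^2

base 4: 19 = 4^2 + 3; at 5: 5^2 + 3 = 28; next = 27
base 5: 27 = 5^2 + 2; at 6: 6^2 + 2 = 38; next = 37
base 6: 37 = 6^2 + 1; at 7: 7^2 + 1 = 50; next = 49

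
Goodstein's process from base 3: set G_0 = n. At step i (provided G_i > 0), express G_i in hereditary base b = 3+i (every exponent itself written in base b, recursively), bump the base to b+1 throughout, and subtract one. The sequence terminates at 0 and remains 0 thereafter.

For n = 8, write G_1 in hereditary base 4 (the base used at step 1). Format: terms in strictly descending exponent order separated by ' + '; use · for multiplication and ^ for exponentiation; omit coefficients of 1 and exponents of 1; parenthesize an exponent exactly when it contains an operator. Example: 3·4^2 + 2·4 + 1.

2·4 + 1

step 0: 8 = 2·3 + 2; sub 4 for 3: 2·4 + 2; = 10; G_1 = 10−1 = 9
step 1: 9 = 2·4 + 1; sub 5 for 4: 2·5 + 1; = 11; G_2 = 11−1 = 10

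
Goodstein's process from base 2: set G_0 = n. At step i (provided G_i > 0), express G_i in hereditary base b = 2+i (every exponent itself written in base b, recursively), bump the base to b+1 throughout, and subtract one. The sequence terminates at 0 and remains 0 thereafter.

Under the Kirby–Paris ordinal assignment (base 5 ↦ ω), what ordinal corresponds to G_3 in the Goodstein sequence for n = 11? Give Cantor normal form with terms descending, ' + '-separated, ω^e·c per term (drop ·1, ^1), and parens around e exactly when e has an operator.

i=0: 11 = 2^(2 + 1) + 2 + 1 (b=2); 2→3: 3^(3 + 1) + 3 + 1 = 85; 85−1 = 84
i=1: 84 = 3^(3 + 1) + 3 (b=3); 3→4: 4^(4 + 1) + 4 = 1028; 1028−1 = 1027
i=2: 1027 = 4^(4 + 1) + 3 (b=4); 4→5: 5^(5 + 1) + 3 = 15628; 15628−1 = 15627
i=3: 15627 = 5^(5 + 1) + 2 (b=5); 5→6: 6^(6 + 1) + 2 = 279938; 279938−1 = 279937

ω^(ω + 1) + 2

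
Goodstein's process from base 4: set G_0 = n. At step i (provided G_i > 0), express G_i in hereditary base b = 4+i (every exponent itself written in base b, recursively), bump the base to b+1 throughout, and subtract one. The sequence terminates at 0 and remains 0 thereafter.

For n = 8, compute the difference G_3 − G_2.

G_0=8  [base 4] 2·4  →[4↦5]→  2·5 = 10  −1 ⇒ G_1=9
G_1=9  [base 5] 5 + 4  →[5↦6]→  6 + 4 = 10  −1 ⇒ G_2=9
G_2=9  [base 6] 6 + 3  →[6↦7]→  7 + 3 = 10  −1 ⇒ G_3=9

0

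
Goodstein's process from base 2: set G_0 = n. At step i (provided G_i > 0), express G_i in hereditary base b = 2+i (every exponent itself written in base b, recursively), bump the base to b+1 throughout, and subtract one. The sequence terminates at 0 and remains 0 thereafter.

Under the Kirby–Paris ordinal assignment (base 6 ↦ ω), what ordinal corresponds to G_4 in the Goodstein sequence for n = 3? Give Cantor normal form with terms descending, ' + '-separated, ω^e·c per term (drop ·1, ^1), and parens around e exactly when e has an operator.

[0] 3 ≡ 2 + 1 (base 2). Lift 3: 4. −1: 3.
[1] 3 ≡ 3 (base 3). Lift 4: 4. −1: 3.
[2] 3 ≡ 3 (base 4). Lift 5: 3. −1: 2.
[3] 2 ≡ 2 (base 5). Lift 6: 2. −1: 1.
[4] 1 ≡ 1 (base 6). Lift 7: 1. −1: 0.

1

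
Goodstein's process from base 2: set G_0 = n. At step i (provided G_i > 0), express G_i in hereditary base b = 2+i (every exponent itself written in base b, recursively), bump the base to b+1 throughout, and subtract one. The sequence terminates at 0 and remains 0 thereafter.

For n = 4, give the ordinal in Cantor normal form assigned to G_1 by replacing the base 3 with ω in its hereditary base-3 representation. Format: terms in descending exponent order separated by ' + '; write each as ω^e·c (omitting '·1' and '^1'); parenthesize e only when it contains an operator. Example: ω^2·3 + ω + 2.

(0) 4|_2 = 2^2 ↦ 3^3|_3 = 27 ⇒ 26
(1) 26|_3 = 2·3^2 + 2·3 + 2 ↦ 2·4^2 + 2·4 + 2|_4 = 42 ⇒ 41

ω^2·2 + ω·2 + 2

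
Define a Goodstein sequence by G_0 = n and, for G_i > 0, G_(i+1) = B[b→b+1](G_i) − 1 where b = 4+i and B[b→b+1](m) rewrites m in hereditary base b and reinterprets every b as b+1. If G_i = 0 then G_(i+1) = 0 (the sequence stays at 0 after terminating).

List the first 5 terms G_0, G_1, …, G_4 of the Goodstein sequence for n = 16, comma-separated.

base 4: 16 = 4^2; at 5: 5^2 = 25; next = 24
base 5: 24 = 4·5 + 4; at 6: 4·6 + 4 = 28; next = 27
base 6: 27 = 4·6 + 3; at 7: 4·7 + 3 = 31; next = 30
base 7: 30 = 4·7 + 2; at 8: 4·8 + 2 = 34; next = 33

16, 24, 27, 30, 33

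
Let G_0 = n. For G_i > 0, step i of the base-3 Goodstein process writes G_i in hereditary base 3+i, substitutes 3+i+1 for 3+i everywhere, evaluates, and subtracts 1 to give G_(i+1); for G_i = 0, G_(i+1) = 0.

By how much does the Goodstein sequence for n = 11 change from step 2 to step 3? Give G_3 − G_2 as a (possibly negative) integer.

base 3: 11 = 3^2 + 2; at 4: 4^2 + 2 = 18; next = 17
base 4: 17 = 4^2 + 1; at 5: 5^2 + 1 = 26; next = 25
base 5: 25 = 5^2; at 6: 6^2 = 36; next = 35

10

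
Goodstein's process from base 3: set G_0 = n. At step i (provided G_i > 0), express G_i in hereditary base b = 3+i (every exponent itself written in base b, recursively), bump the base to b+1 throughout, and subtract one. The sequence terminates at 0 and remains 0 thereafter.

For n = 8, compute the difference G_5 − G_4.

0

8 —HB3→ 2·3 + 2 —bump→ 2·4 + 2 = 10 —(−1)→ 9
9 —HB4→ 2·4 + 1 —bump→ 2·5 + 1 = 11 —(−1)→ 10
10 —HB5→ 2·5 —bump→ 2·6 = 12 —(−1)→ 11
11 —HB6→ 6 + 5 —bump→ 7 + 5 = 12 —(−1)→ 11
11 —HB7→ 7 + 4 —bump→ 8 + 4 = 12 —(−1)→ 11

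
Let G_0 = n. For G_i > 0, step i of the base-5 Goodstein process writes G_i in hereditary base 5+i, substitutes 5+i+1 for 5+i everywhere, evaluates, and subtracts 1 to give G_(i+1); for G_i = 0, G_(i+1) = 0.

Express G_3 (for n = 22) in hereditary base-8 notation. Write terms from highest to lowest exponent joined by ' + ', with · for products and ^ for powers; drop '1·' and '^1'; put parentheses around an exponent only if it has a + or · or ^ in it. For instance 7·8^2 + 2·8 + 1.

22 —HB5→ 4·5 + 2 —bump→ 4·6 + 2 = 26 —(−1)→ 25
25 —HB6→ 4·6 + 1 —bump→ 4·7 + 1 = 29 —(−1)→ 28
28 —HB7→ 4·7 —bump→ 4·8 = 32 —(−1)→ 31
31 —HB8→ 3·8 + 7 —bump→ 3·9 + 7 = 34 —(−1)→ 33

3·8 + 7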